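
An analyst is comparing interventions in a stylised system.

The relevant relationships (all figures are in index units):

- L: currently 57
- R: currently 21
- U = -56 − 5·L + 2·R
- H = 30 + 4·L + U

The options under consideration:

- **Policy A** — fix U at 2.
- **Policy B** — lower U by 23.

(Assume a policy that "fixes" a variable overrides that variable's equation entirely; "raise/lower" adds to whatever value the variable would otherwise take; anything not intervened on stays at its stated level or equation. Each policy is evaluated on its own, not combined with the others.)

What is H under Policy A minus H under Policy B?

324

Policy A (U := 2):
  L = 57
  R = 21
  U = 2
  H = 30 + 4·57 + 2 = 260
Policy B (U − 23):
  L = 57
  R = 21
  U = -56 − 5·57 + 2·21 (−23 from intervention) = -322
  H = 30 + 4·57 + (-322) = -64
H: 260 − (-64) = 324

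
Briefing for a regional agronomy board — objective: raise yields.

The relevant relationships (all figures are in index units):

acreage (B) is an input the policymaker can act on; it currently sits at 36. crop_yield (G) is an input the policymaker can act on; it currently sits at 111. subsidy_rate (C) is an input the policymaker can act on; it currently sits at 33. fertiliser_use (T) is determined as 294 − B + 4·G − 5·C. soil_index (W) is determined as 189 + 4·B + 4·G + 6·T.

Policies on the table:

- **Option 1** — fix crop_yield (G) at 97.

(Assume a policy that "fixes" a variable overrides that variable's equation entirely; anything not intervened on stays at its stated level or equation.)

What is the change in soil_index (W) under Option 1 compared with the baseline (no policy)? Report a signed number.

-392

Baseline:
  B = 36
  G = 111
  C = 33
  T = 294 − 36 + 4·111 − 5·33 = 537
  W = 189 + 4·36 + 4·111 + 6·537 = 3999
Option 1 (G := 97):
  B = 36
  G = 97
  C = 33
  T = 294 − 36 + 4·97 − 5·33 = 481
  W = 189 + 4·36 + 4·97 + 6·481 = 3607
Change in W: 3607 − 3999 = -392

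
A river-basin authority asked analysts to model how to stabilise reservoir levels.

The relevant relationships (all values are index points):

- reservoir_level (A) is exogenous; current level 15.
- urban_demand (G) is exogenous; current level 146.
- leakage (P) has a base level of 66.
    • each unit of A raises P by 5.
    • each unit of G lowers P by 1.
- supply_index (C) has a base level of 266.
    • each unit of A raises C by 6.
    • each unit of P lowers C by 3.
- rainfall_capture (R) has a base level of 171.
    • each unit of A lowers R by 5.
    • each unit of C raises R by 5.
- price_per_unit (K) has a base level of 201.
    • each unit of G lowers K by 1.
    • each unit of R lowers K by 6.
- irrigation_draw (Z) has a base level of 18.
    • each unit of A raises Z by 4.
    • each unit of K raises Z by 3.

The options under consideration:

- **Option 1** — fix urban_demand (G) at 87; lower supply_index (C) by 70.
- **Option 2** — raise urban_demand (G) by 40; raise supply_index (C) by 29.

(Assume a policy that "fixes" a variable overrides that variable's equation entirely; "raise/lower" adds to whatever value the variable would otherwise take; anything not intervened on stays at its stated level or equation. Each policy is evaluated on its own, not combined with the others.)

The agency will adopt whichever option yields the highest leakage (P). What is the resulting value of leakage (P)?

54

Option 1 (G := 87, C − 70):
  A = 15
  G = 87
  P = 66 + 5·15 − 87 = 54
Option 2 (G + 40, C + 29):
  A = 15
  G = 146 + 40 = 186
  P = 66 + 5·15 − 186 = -45
Comparing — Option 1: P=54, Option 2: P=-45. Highest is 54 (Option 1).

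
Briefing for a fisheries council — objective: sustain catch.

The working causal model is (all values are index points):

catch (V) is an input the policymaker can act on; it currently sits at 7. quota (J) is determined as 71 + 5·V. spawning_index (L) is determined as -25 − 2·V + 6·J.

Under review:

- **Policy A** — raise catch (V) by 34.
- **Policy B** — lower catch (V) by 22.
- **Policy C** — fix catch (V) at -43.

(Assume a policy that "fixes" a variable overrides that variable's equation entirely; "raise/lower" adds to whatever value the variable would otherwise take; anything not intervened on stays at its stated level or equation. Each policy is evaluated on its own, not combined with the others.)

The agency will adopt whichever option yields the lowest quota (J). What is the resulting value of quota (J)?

Policy A (V + 34):
  V = 7 + 34 = 41
  J = 71 + 5·41 = 276
Policy B (V − 22):
  V = 7 − 22 = -15
  J = 71 + 5·(-15) = -4
Policy C (V := -43):
  V = -43
  J = 71 + 5·(-43) = -144
Comparing — Policy A: J=276, Policy B: J=-4, Policy C: J=-144. Lowest is -144 (Policy C).

-144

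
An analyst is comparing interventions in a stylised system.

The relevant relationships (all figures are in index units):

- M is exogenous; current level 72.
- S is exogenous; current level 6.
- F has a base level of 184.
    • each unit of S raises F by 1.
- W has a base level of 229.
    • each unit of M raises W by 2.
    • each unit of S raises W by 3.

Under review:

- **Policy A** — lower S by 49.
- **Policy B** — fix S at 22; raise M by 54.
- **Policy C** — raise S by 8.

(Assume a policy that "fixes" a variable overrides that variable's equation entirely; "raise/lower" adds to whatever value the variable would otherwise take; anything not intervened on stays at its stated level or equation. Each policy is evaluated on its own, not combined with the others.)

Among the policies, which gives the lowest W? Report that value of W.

244

Policy A (S − 49):
  M = 72
  S = 6 − 49 = -43
  W = 229 + 2·72 + 3·(-43) = 244
Policy B (S := 22, M + 54):
  M = 72 + 54 = 126
  S = 22
  W = 229 + 2·126 + 3·22 = 547
Policy C (S + 8):
  M = 72
  S = 6 + 8 = 14
  W = 229 + 2·72 + 3·14 = 415
Comparing — Policy A: W=244, Policy B: W=547, Policy C: W=415. Lowest is 244 (Policy A).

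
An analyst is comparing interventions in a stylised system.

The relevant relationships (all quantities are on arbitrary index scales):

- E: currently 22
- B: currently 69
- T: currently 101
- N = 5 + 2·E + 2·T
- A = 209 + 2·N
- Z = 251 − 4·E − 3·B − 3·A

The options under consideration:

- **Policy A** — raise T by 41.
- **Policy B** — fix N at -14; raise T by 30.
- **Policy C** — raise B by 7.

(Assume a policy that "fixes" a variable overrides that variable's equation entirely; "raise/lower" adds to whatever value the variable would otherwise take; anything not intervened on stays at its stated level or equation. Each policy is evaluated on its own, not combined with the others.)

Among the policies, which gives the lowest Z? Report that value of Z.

Policy A (T + 41):
  E = 22
  B = 69
  T = 101 + 41 = 142
  N = 5 + 2·22 + 2·142 = 333
  A = 209 + 2·333 = 875
  Z = 251 − 4·22 − 3·69 − 3·875 = -2669
Policy B (N := -14, T + 30):
  E = 22
  B = 69
  T = 101 + 30 = 131
  N = -14
  A = 209 + 2·(-14) = 181
  Z = 251 − 4·22 − 3·69 − 3·181 = -587
Policy C (B + 7):
  E = 22
  B = 69 + 7 = 76
  T = 101
  N = 5 + 2·22 + 2·101 = 251
  A = 209 + 2·251 = 711
  Z = 251 − 4·22 − 3·76 − 3·711 = -2198
Comparing — Policy A: Z=-2669, Policy B: Z=-587, Policy C: Z=-2198. Lowest is -2669 (Policy A).

-2669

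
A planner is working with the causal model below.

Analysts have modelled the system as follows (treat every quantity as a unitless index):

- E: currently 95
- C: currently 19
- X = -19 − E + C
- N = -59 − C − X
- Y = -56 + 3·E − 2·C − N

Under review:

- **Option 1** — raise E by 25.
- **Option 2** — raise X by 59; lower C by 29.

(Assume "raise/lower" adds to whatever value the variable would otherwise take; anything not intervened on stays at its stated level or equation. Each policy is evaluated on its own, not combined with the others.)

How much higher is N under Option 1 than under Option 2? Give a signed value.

26

Option 1 (E + 25):
  E = 95 + 25 = 120
  C = 19
  X = -19 − 120 + 19 = -120
  N = -59 − 19 − (-120) = 42
Option 2 (X + 59, C − 29):
  E = 95
  C = 19 − 29 = -10
  X = -19 − 95 + (-10) (+59 from intervention) = -65
  N = -59 − (-10) − (-65) = 16
N: 42 − 16 = 26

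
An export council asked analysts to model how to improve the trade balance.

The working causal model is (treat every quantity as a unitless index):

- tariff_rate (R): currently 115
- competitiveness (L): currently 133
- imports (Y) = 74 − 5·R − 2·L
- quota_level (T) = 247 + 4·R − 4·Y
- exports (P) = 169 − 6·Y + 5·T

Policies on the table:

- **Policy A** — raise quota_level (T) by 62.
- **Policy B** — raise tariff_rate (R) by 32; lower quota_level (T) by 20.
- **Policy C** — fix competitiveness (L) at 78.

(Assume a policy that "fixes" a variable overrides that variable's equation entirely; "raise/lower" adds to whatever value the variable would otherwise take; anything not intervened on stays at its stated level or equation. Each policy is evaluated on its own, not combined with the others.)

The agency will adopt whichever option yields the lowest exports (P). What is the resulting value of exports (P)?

20786

Policy A (T + 62):
  R = 115
  L = 133
  Y = 74 − 5·115 − 2·133 = -767
  T = 247 + 4·115 − 4·(-767) (+62 from intervention) = 3837
  P = 169 − 6·(-767) + 5·3837 = 23956
Policy B (R + 32, T − 20):
  R = 115 + 32 = 147
  L = 133
  Y = 74 − 5·147 − 2·133 = -927
  T = 247 + 4·147 − 4·(-927) (−20 from intervention) = 4523
  P = 169 − 6·(-927) + 5·4523 = 28346
Policy C (L := 78):
  R = 115
  L = 78
  Y = 74 − 5·115 − 2·78 = -657
  T = 247 + 4·115 − 4·(-657) = 3335
  P = 169 − 6·(-657) + 5·3335 = 20786
Comparing — Policy A: P=23956, Policy B: P=28346, Policy C: P=20786. Lowest is 20786 (Policy C).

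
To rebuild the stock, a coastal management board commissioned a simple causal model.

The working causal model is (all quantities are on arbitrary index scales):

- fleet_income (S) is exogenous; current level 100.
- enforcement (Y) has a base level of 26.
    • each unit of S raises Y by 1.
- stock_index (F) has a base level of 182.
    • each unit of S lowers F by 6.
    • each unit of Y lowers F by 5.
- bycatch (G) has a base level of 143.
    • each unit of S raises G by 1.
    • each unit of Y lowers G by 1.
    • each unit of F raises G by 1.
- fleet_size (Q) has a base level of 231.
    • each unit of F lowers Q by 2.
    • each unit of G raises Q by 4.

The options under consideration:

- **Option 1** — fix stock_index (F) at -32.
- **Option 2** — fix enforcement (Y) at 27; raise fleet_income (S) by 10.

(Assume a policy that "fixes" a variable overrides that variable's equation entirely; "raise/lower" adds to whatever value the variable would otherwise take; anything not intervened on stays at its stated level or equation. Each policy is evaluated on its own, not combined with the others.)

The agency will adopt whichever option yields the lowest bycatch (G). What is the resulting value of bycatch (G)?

-387

Option 1 (F := -32):
  S = 100
  Y = 26 + 100 = 126
  F = -32
  G = 143 + 100 − 126 + (-32) = 85
Option 2 (Y := 27, S + 10):
  S = 100 + 10 = 110
  Y = 27
  F = 182 − 6·110 − 5·27 = -613
  G = 143 + 110 − 27 + (-613) = -387
Comparing — Option 1: G=85, Option 2: G=-387. Lowest is -387 (Option 2).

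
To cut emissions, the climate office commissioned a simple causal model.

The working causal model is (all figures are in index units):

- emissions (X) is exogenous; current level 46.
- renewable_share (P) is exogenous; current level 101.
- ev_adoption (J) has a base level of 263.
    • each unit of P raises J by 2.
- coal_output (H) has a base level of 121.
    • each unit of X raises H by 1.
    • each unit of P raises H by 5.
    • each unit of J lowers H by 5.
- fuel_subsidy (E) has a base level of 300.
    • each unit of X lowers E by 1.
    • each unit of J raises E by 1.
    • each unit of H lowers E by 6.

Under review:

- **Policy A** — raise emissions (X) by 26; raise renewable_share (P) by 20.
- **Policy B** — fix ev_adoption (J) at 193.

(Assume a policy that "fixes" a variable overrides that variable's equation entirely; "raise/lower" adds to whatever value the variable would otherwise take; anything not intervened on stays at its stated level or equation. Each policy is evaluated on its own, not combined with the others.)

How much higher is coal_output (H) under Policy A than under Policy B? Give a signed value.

Policy A (X + 26, P + 20):
  X = 46 + 26 = 72
  P = 101 + 20 = 121
  J = 263 + 2·121 = 505
  H = 121 + 72 + 5·121 − 5·505 = -1727
Policy B (J := 193):
  X = 46
  P = 101
  J = 193
  H = 121 + 46 + 5·101 − 5·193 = -293
H: -1727 − (-293) = -1434

-1434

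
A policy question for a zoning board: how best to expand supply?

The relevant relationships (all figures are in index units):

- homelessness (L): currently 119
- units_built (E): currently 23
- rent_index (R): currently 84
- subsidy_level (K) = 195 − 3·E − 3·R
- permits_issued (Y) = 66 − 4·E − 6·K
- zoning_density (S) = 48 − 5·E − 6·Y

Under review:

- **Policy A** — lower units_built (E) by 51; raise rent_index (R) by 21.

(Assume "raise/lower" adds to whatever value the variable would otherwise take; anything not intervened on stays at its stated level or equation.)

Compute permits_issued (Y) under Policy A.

394

Policy A (E − 51, R + 21):
  E = 23 − 51 = -28
  R = 84 + 21 = 105
  K = 195 − 3·(-28) − 3·105 = -36
  Y = 66 − 4·(-28) − 6·(-36) = 394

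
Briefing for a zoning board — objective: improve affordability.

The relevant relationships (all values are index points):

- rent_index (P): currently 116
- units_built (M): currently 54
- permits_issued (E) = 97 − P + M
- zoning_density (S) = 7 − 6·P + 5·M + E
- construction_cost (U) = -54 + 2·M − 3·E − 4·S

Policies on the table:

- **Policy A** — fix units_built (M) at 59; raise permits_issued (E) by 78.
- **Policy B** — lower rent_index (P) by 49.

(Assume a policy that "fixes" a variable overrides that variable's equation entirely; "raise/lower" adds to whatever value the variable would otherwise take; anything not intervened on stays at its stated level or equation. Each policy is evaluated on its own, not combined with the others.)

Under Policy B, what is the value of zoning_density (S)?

-41

Policy B (P − 49):
  P = 116 − 49 = 67
  M = 54
  E = 97 − 67 + 54 = 84
  S = 7 − 6·67 + 5·54 + 84 = -41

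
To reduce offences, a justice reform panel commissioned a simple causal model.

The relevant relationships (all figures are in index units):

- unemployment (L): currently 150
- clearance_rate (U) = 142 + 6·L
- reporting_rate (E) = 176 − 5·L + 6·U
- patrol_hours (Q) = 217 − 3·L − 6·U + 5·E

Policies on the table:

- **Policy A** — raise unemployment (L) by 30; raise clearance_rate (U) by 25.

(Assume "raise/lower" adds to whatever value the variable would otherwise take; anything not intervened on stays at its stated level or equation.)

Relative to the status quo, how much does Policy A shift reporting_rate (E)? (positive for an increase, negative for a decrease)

1080

Baseline:
  L = 150
  U = 142 + 6·150 = 1042
  E = 176 − 5·150 + 6·1042 = 5678
Policy A (L + 30, U + 25):
  L = 150 + 30 = 180
  U = 142 + 6·180 (+25 from intervention) = 1247
  E = 176 − 5·180 + 6·1247 = 6758
Change in E: 6758 − 5678 = 1080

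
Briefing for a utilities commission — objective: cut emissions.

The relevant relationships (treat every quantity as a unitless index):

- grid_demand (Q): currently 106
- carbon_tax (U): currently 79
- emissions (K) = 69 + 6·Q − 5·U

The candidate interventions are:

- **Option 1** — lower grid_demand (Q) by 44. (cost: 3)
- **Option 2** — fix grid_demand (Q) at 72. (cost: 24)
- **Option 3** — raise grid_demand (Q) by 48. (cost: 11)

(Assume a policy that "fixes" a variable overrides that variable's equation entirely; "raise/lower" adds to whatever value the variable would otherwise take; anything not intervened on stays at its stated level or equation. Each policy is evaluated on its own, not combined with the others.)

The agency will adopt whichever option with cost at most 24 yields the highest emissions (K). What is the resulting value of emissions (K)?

598

Option 1 (Q − 44):
  Q = 106 − 44 = 62
  U = 79
  K = 69 + 6·62 − 5·79 = 46
Option 2 (Q := 72):
  Q = 72
  U = 79
  K = 69 + 6·72 − 5·79 = 106
Option 3 (Q + 48):
  Q = 106 + 48 = 154
  U = 79
  K = 69 + 6·154 − 5·79 = 598
Comparing — Option 1: K=46, Option 2: K=106, Option 3: K=598. Highest is 598 (Option 3).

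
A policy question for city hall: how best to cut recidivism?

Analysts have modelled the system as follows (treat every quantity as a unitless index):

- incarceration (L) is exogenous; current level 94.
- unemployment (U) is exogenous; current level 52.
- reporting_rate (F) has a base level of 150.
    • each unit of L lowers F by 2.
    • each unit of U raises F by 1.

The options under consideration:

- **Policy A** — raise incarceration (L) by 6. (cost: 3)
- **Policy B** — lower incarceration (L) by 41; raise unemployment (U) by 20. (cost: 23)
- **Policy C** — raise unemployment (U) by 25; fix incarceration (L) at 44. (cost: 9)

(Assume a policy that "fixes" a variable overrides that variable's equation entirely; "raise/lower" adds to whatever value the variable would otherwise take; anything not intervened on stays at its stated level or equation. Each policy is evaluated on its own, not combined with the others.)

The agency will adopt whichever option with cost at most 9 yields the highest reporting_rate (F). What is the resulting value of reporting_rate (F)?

Policy A (L + 6):
  L = 94 + 6 = 100
  U = 52
  F = 150 − 2·100 + 52 = 2
Policy C (U + 25, L := 44):
  L = 44
  U = 52 + 25 = 77
  F = 150 − 2·44 + 77 = 139
Comparing — Policy A: F=2, Policy C: F=139. Highest is 139 (Policy C).

139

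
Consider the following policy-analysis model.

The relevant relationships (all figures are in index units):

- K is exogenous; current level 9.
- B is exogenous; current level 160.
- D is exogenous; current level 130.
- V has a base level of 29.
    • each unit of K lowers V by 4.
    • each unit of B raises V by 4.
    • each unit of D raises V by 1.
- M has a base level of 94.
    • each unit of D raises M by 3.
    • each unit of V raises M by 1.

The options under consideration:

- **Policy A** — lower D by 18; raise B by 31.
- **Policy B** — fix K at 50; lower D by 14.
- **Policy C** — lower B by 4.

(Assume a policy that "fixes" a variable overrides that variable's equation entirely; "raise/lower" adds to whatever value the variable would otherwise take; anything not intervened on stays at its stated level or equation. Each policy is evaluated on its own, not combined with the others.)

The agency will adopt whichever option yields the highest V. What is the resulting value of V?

869

Policy A (D − 18, B + 31):
  K = 9
  B = 160 + 31 = 191
  D = 130 − 18 = 112
  V = 29 − 4·9 + 4·191 + 112 = 869
Policy B (K := 50, D − 14):
  K = 50
  B = 160
  D = 130 − 14 = 116
  V = 29 − 4·50 + 4·160 + 116 = 585
Policy C (B − 4):
  K = 9
  B = 160 − 4 = 156
  D = 130
  V = 29 − 4·9 + 4·156 + 130 = 747
Comparing — Policy A: V=869, Policy B: V=585, Policy C: V=747. Highest is 869 (Policy A).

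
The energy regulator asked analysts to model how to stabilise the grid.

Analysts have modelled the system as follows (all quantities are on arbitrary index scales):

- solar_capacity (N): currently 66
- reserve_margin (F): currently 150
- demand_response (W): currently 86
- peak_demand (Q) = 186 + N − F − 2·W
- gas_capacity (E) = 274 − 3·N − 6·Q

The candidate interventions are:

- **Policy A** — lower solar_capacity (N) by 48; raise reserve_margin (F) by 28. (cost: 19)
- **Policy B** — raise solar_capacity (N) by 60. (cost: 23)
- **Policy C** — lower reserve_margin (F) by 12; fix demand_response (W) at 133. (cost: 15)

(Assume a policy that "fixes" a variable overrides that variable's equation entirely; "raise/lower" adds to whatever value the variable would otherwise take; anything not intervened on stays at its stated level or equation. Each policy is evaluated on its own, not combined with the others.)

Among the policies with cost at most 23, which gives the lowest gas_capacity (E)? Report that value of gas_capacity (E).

Policy A (N − 48, F + 28):
  N = 66 − 48 = 18
  F = 150 + 28 = 178
  W = 86
  Q = 186 + 18 − 178 − 2·86 = -146
  E = 274 − 3·18 − 6·(-146) = 1096
Policy B (N + 60):
  N = 66 + 60 = 126
  F = 150
  W = 86
  Q = 186 + 126 − 150 − 2·86 = -10
  E = 274 − 3·126 − 6·(-10) = -44
Policy C (F − 12, W := 133):
  N = 66
  F = 150 − 12 = 138
  W = 133
  Q = 186 + 66 − 138 − 2·133 = -152
  E = 274 − 3·66 − 6·(-152) = 988
Comparing — Policy A: E=1096, Policy B: E=-44, Policy C: E=988. Lowest is -44 (Policy B).

-44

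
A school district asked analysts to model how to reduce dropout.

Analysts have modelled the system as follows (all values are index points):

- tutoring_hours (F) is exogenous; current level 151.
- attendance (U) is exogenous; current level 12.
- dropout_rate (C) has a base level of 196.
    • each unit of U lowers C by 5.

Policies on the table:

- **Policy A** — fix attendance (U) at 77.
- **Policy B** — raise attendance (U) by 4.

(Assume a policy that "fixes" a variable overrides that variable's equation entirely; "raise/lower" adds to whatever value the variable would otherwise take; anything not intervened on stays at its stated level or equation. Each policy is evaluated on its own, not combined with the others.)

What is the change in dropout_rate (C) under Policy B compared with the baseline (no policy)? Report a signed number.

Baseline:
  U = 12
  C = 196 − 5·12 = 136
Policy B (U + 4):
  U = 12 + 4 = 16
  C = 196 − 5·16 = 116
Change in C: 116 − 136 = -20

-20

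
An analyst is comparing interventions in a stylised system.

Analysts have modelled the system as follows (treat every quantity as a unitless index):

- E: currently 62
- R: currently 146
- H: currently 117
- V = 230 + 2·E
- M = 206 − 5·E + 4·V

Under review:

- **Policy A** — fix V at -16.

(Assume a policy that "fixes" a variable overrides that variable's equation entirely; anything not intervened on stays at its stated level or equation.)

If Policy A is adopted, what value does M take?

-168

Policy A (V := -16):
  E = 62
  V = -16
  M = 206 − 5·62 + 4·(-16) = -168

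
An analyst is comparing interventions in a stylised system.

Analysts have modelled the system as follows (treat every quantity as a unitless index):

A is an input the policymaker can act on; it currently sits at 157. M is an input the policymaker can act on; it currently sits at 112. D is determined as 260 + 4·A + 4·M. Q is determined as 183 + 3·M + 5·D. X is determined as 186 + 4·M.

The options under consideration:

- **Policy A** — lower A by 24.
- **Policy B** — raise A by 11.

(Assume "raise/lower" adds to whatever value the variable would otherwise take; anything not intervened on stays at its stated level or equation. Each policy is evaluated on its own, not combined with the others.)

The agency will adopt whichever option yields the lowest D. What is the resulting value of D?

1240

Policy A (A − 24):
  A = 157 − 24 = 133
  M = 112
  D = 260 + 4·133 + 4·112 = 1240
Policy B (A + 11):
  A = 157 + 11 = 168
  M = 112
  D = 260 + 4·168 + 4·112 = 1380
Comparing — Policy A: D=1240, Policy B: D=1380. Lowest is 1240 (Policy A).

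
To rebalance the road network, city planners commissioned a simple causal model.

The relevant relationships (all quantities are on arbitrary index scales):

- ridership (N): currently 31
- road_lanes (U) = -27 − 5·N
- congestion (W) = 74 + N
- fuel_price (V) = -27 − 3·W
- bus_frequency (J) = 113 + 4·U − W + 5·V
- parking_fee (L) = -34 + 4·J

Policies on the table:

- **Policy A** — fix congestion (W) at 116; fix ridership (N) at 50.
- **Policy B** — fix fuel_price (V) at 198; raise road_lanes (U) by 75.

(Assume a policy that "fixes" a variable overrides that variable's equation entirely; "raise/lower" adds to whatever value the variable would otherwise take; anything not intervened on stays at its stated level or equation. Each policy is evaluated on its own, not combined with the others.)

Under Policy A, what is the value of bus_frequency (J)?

Policy A (W := 116, N := 50):
  N = 50
  U = -27 − 5·50 = -277
  W = 116
  V = -27 − 3·116 = -375
  J = 113 + 4·(-277) − 116 + 5·(-375) = -2986

-2986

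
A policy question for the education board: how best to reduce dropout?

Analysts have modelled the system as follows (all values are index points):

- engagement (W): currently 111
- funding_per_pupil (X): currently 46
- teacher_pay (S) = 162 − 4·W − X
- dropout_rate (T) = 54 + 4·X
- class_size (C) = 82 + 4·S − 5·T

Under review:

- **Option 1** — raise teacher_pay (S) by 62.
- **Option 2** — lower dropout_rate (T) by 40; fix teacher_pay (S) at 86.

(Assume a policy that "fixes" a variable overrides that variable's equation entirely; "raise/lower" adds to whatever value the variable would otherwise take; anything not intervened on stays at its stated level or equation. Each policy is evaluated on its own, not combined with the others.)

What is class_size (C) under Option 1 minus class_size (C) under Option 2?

Option 1 (S + 62):
  W = 111
  X = 46
  S = 162 − 4·111 − 46 (+62 from intervention) = -266
  T = 54 + 4·46 = 238
  C = 82 + 4·(-266) − 5·238 = -2172
Option 2 (T − 40, S := 86):
  W = 111
  X = 46
  S = 86
  T = 54 + 4·46 (−40 from intervention) = 198
  C = 82 + 4·86 − 5·198 = -564
C: -2172 − (-564) = -1608

-1608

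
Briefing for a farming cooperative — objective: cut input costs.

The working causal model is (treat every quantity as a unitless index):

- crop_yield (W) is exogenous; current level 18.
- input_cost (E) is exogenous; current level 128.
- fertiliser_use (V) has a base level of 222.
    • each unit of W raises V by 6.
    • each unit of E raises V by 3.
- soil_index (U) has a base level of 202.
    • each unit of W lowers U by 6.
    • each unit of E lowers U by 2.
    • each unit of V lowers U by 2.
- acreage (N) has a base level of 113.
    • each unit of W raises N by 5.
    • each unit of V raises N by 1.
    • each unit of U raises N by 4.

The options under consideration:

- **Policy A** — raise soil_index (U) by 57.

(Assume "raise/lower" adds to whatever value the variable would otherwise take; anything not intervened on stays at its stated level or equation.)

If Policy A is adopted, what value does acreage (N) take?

Policy A (U + 57):
  W = 18
  E = 128
  V = 222 + 6·18 + 3·128 = 714
  U = 202 − 6·18 − 2·128 − 2·714 (+57 from intervention) = -1533
  N = 113 + 5·18 + 714 + 4·(-1533) = -5215

-5215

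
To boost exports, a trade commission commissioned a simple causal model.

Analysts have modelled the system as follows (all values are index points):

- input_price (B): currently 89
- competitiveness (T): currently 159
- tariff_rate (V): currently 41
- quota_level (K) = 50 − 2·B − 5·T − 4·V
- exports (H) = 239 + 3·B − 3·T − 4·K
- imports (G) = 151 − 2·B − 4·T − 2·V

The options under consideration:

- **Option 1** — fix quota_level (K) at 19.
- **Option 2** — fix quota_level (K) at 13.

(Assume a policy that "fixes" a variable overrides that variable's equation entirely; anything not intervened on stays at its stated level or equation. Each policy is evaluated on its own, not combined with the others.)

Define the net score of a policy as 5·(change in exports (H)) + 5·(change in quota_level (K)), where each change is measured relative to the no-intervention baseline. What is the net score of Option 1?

Baseline:
  B = 89
  T = 159
  V = 41
  K = 50 − 2·89 − 5·159 − 4·41 = -1087
  H = 239 + 3·89 − 3·159 − 4·(-1087) = 4377
Option 1 (K := 19):
  B = 89
  T = 159
  V = 41
  K = 19
  H = 239 + 3·89 − 3·159 − 4·19 = -47
ΔH = -47 − 4377 = -4424; ΔK = 19 − (-1087) = 1106
Score = 5·(-4424) + 5·1106 = -16590

-16590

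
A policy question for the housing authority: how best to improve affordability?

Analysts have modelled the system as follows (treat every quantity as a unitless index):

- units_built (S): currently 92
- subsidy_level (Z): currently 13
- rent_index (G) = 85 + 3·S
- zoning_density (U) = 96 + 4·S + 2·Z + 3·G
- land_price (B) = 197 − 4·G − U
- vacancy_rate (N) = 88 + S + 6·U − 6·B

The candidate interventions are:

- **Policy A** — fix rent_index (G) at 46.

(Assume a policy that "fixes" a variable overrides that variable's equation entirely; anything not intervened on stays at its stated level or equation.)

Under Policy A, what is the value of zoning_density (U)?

Policy A (G := 46):
  S = 92
  Z = 13
  G = 46
  U = 96 + 4·92 + 2·13 + 3·46 = 628

628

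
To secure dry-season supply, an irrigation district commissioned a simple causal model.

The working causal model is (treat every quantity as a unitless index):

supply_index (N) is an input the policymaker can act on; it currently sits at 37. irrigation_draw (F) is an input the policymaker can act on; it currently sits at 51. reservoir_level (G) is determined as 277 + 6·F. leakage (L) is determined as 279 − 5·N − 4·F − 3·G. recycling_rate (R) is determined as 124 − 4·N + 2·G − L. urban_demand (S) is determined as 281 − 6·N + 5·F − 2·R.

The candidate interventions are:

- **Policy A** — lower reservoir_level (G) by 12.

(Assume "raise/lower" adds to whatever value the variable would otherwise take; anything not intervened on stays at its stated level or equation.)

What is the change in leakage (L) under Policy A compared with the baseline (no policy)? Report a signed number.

36

Baseline:
  N = 37
  F = 51
  G = 277 + 6·51 = 583
  L = 279 − 5·37 − 4·51 − 3·583 = -1859
Policy A (G − 12):
  N = 37
  F = 51
  G = 277 + 6·51 (−12 from intervention) = 571
  L = 279 − 5·37 − 4·51 − 3·571 = -1823
Change in L: -1823 − (-1859) = 36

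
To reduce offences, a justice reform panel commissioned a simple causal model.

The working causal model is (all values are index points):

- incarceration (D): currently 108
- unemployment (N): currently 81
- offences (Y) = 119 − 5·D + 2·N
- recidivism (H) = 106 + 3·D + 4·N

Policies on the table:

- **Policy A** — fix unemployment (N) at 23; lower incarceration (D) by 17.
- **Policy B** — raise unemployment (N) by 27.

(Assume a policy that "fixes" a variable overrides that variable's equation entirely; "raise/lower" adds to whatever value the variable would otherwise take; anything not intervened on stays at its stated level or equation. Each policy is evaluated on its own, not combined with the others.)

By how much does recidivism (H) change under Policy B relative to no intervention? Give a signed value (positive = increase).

108

Baseline:
  D = 108
  N = 81
  H = 106 + 3·108 + 4·81 = 754
Policy B (N + 27):
  D = 108
  N = 81 + 27 = 108
  H = 106 + 3·108 + 4·108 = 862
Change in H: 862 − 754 = 108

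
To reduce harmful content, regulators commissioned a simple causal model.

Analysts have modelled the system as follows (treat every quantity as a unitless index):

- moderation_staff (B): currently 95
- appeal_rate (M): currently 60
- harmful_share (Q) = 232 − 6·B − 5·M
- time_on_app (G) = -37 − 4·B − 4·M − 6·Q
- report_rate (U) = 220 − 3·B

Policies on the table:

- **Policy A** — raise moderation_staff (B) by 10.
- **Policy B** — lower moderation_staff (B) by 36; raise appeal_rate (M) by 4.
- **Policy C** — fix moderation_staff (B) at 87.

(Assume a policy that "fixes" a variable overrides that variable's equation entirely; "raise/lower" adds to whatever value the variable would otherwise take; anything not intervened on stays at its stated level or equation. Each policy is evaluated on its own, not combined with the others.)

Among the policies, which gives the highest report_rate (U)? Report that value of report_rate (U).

Policy A (B + 10):
  B = 95 + 10 = 105
  U = 220 − 3·105 = -95
Policy B (B − 36, M + 4):
  B = 95 − 36 = 59
  U = 220 − 3·59 = 43
Policy C (B := 87):
  B = 87
  U = 220 − 3·87 = -41
Comparing — Policy A: U=-95, Policy B: U=43, Policy C: U=-41. Highest is 43 (Policy B).

43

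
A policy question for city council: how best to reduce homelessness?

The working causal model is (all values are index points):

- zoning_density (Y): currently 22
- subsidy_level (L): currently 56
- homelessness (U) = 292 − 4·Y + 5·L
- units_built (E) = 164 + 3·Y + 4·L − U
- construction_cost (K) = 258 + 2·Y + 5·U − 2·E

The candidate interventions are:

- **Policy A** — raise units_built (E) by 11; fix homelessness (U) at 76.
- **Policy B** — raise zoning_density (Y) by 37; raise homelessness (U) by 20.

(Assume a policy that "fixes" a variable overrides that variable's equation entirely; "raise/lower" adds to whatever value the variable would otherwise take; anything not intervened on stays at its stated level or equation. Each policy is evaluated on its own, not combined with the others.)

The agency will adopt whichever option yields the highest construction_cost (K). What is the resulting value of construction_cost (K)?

1738

Policy A (E + 11, U := 76):
  Y = 22
  L = 56
  U = 76
  E = 164 + 3·22 + 4·56 − 76 (+11 from intervention) = 389
  K = 258 + 2·22 + 5·76 − 2·389 = -96
Policy B (Y + 37, U + 20):
  Y = 22 + 37 = 59
  L = 56
  U = 292 − 4·59 + 5·56 (+20 from intervention) = 356
  E = 164 + 3·59 + 4·56 − 356 = 209
  K = 258 + 2·59 + 5·356 − 2·209 = 1738
Comparing — Policy A: K=-96, Policy B: K=1738. Highest is 1738 (Policy B).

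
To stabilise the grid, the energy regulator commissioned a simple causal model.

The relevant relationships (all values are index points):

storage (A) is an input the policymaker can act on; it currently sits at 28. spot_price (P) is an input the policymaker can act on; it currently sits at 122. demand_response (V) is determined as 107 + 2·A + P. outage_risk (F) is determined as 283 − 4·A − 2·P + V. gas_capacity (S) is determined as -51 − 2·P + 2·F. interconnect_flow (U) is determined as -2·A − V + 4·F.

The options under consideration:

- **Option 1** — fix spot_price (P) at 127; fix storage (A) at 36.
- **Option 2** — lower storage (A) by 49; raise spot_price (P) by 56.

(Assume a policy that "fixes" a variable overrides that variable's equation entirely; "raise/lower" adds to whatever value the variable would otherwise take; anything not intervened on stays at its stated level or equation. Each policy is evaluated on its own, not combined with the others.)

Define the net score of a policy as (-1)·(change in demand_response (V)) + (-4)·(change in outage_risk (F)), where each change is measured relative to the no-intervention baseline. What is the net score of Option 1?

Baseline:
  A = 28
  P = 122
  V = 107 + 2·28 + 122 = 285
  F = 283 − 4·28 − 2·122 + 285 = 212
Option 1 (P := 127, A := 36):
  A = 36
  P = 127
  V = 107 + 2·36 + 127 = 306
  F = 283 − 4·36 − 2·127 + 306 = 191
ΔV = 306 − 285 = 21; ΔF = 191 − 212 = -21
Score = (-1)·21 + (-4)·(-21) = 63

63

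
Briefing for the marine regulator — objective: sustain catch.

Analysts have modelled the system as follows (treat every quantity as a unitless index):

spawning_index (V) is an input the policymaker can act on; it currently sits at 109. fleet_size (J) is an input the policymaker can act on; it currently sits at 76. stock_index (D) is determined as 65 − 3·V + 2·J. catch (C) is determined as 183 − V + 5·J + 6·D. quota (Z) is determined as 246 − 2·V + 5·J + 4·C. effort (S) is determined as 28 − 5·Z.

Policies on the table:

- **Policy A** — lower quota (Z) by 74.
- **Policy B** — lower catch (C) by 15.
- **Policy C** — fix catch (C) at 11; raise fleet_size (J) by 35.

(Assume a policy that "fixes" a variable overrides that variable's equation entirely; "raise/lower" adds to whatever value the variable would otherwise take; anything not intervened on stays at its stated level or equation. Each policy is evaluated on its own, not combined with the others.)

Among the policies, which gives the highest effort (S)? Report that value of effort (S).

Policy A (Z − 74):
  V = 109
  J = 76
  D = 65 − 3·109 + 2·76 = -110
  C = 183 − 109 + 5·76 + 6·(-110) = -206
  Z = 246 − 2·109 + 5·76 + 4·(-206) (−74 from intervention) = -490
  S = 28 − 5·(-490) = 2478
Policy B (C − 15):
  V = 109
  J = 76
  D = 65 − 3·109 + 2·76 = -110
  C = 183 − 109 + 5·76 + 6·(-110) (−15 from intervention) = -221
  Z = 246 − 2·109 + 5·76 + 4·(-221) = -476
  S = 28 − 5·(-476) = 2408
Policy C (C := 11, J + 35):
  V = 109
  J = 76 + 35 = 111
  D = 65 − 3·109 + 2·111 = -40
  C = 11
  Z = 246 − 2·109 + 5·111 + 4·11 = 627
  S = 28 − 5·627 = -3107
Comparing — Policy A: S=2478, Policy B: S=2408, Policy C: S=-3107. Highest is 2478 (Policy A).

2478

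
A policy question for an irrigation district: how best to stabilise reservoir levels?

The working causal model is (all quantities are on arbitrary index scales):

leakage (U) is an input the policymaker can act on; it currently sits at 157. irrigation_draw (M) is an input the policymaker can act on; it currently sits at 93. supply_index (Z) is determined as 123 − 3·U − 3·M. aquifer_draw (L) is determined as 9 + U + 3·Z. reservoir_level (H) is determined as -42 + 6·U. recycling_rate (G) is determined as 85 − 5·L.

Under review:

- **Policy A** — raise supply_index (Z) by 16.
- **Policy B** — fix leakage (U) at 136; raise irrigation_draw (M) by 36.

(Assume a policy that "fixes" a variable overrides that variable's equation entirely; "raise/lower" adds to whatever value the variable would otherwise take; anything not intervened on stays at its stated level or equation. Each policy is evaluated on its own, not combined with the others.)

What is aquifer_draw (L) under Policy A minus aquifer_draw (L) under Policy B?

Policy A (Z + 16):
  U = 157
  M = 93
  Z = 123 − 3·157 − 3·93 (+16 from intervention) = -611
  L = 9 + 157 + 3·(-611) = -1667
Policy B (U := 136, M + 36):
  U = 136
  M = 93 + 36 = 129
  Z = 123 − 3·136 − 3·129 = -672
  L = 9 + 136 + 3·(-672) = -1871
L: -1667 − (-1871) = 204

204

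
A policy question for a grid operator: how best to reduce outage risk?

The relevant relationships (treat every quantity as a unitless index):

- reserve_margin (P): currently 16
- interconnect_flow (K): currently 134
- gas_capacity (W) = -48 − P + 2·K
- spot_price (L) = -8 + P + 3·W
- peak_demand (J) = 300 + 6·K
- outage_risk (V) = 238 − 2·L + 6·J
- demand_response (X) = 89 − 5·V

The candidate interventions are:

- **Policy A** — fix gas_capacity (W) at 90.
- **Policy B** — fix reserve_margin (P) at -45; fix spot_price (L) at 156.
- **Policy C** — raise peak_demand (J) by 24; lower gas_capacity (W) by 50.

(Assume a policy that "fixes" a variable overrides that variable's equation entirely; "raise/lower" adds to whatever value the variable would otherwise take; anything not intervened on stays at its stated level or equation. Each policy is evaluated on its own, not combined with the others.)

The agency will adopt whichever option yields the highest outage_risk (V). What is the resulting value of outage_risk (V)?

6550

Policy A (W := 90):
  P = 16
  K = 134
  W = 90
  L = -8 + 16 + 3·90 = 278
  J = 300 + 6·134 = 1104
  V = 238 − 2·278 + 6·1104 = 6306
Policy B (P := -45, L := 156):
  P = -45
  K = 134
  W = -48 − (-45) + 2·134 = 265
  L = 156
  J = 300 + 6·134 = 1104
  V = 238 − 2·156 + 6·1104 = 6550
Policy C (J + 24, W − 50):
  P = 16
  K = 134
  W = -48 − 16 + 2·134 (−50 from intervention) = 154
  L = -8 + 16 + 3·154 = 470
  J = 300 + 6·134 (+24 from intervention) = 1128
  V = 238 − 2·470 + 6·1128 = 6066
Comparing — Policy A: V=6306, Policy B: V=6550, Policy C: V=6066. Highest is 6550 (Policy B).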